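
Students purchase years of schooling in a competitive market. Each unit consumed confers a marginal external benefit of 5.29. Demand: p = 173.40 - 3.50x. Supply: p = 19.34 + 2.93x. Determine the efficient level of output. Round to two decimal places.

Social marginal benefit = demand + MEB = 178.69 - 3.50x.
Set SMB = MC: 178.69 - 3.50x = 19.34 + 2.93x → x* = 24.7823.

x* = 24.78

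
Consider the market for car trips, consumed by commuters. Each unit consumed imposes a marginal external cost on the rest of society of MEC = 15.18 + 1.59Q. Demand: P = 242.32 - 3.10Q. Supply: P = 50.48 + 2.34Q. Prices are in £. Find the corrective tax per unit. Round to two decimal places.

tax = £55.14 per unit

Social marginal benefit = demand − MEC = 227.14 - 4.69Q.
Set SMB = MC: 227.14 - 4.69Q = 50.48 + 2.34Q → Q* = 25.1294.
The Pigouvian tax equals MEC at Q*: 15.18 + 1.59×25.1294 = 55.1357.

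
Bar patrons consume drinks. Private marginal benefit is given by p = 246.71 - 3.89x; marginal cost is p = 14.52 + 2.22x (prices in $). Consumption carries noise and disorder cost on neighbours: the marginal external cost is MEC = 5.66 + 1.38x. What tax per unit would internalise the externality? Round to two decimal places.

tax = $47.40 per unit

Social marginal benefit = demand − MEC = 241.05 - 5.27x.
Set SMB = MC: 241.05 - 5.27x = 14.52 + 2.22x → x* = 30.2443.
The Pigouvian tax equals MEC at x*: 5.66 + 1.38×30.2443 = 47.3971.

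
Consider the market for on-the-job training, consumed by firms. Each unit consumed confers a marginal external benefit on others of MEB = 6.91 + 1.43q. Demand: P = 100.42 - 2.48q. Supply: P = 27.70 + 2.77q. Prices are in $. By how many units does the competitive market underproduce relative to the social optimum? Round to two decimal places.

Market equilibrium (private): 27.70 + 2.77q = 100.42 - 2.48q → q_m = 13.8514.
Social marginal benefit = demand + MEB = 107.33 - 1.05q.
Set SMB = MC: 107.33 - 1.05q = 27.70 + 2.77q → q* = 20.8455.
Gap = |13.8514 − 20.8455| = 6.9941.

6.99 units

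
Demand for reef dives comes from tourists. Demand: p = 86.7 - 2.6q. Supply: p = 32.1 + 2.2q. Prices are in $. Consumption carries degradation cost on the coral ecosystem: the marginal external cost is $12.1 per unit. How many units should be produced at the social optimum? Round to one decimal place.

Social marginal benefit = demand − MEC = 74.6 - 2.6q.
Set SMB = MC: 74.6 - 2.6q = 32.1 + 2.2q → q* = 8.8542.

q* = 8.9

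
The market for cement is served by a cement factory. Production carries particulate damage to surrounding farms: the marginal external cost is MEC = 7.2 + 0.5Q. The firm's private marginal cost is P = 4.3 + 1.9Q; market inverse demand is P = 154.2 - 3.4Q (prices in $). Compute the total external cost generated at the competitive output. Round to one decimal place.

Market equilibrium (private): 4.3 + 1.9Q = 154.2 - 3.4Q → Q_m = 28.2830.
Total external cost = ∫₀^{Q_m} (7.2 + 0.5Q) dQ = 7.2×28.2830 + ½×0.5×28.2830² = 403.6196.

$403.6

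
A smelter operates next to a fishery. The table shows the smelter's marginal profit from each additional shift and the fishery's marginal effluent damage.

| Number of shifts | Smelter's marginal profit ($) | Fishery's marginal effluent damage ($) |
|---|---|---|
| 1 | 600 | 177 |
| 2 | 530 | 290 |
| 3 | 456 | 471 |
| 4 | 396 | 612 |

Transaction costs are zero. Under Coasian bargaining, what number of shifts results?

2

Bargaining reaches the level where marginal profit last exceeds marginal effluent damage.
That holds through level 2 (530 ≥ 290) but not at 3 (456 < 471).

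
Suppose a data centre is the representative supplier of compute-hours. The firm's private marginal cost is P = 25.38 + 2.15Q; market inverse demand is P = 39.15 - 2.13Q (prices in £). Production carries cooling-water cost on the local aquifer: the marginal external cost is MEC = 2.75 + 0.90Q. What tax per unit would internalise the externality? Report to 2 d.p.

tax = £4.66 per unit

Social marginal cost = private MC + MEC = 28.13 + 3.05Q.
Set SMC = demand: 28.13 + 3.05Q = 39.15 - 2.13Q → Q* = 2.1274.
The Pigouvian tax equals MEC at Q*: 2.75 + 0.90×2.1274 = 4.6647.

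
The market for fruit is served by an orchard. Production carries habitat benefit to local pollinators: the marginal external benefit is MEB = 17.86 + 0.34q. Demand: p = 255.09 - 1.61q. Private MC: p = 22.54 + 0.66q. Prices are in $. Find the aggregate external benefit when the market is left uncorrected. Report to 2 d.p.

Market equilibrium (private): 22.54 + 0.66q = 255.09 - 1.61q → q_m = 102.4449.
Total external benefit = ∫₀^{q_m} (17.86 + 0.34q) dq = 17.86×102.4449 + ½×0.34×102.4449² = 3613.8087.

$3613.81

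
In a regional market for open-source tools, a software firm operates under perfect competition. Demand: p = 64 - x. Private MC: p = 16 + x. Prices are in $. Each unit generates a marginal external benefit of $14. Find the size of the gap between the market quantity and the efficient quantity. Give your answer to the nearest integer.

Market equilibrium (private): 16 + x = 64 - x → x_m = 24.0000.
Social marginal cost = private MC − MEB = 2 + x.
Set SMC = demand: 2 + x = 64 - x → x* = 31.0000.
Gap = |24.0000 − 31.0000| = 7.0000.

7 units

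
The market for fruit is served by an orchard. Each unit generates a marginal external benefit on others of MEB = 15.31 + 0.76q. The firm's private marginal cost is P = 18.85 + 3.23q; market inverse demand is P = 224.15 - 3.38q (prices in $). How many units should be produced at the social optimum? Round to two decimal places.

Social marginal cost = private MC − MEB = 3.54 + 2.47q.
Set SMC = demand: 3.54 + 2.47q = 224.15 - 3.38q → q* = 37.7111.

q* = 37.71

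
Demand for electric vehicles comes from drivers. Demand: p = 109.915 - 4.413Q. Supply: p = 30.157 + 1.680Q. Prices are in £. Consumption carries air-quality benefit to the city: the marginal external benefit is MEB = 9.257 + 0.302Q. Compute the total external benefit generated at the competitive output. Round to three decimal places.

Market equilibrium (private): 30.157 + 1.680Q = 109.915 - 4.413Q → Q_m = 13.0901.
Total external benefit = ∫₀^{Q_m} (9.257 + 0.302Q) dQ = 9.257×13.0901 + ½×0.302×13.0901² = 147.0490.

£147.049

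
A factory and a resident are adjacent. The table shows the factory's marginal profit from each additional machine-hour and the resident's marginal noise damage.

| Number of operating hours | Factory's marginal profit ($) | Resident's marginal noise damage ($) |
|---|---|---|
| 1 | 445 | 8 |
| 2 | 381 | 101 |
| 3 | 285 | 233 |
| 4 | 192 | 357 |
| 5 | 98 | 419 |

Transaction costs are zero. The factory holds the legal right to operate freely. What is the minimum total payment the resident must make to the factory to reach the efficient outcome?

$290

Left alone the factory would choose level 5 (marginal profit stays positive).
Efficient level: k* = 3 (marginal profit ≥ marginal noise damage through 3).
The resident must at least cover the factory's forgone profit from cutting 5→3: 192 + 98 = 290.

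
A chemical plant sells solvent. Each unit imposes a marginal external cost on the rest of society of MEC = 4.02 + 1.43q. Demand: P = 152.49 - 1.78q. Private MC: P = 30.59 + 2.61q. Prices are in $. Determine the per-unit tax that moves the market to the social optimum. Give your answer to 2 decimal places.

Social marginal cost = private MC + MEC = 34.61 + 4.04q.
Set SMC = demand: 34.61 + 4.04q = 152.49 - 1.78q → q* = 20.2543.
The Pigouvian tax equals MEC at q*: 4.02 + 1.43×20.2543 = 32.9836.

tax = $32.98 per unit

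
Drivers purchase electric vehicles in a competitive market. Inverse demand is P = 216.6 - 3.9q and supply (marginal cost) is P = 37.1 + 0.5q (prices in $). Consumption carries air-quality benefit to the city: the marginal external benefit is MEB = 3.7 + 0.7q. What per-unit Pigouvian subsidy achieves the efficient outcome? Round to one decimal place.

Social marginal benefit = demand + MEB = 220.3 - 3.2q.
Set SMB = MC: 220.3 - 3.2q = 37.1 + 0.5q → q* = 49.5135.
The Pigouvian subsidy equals MEB at q*: 3.7 + 0.7×49.5135 = 38.3595.

subsidy = $38.4 per unit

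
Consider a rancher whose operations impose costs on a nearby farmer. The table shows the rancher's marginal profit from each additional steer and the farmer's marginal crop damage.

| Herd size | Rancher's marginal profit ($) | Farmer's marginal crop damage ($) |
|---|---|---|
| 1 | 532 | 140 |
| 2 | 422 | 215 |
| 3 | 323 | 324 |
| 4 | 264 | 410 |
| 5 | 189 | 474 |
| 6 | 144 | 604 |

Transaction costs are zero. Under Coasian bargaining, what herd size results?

2

Bargaining reaches the level where marginal profit last exceeds marginal crop damage.
That holds through level 2 (422 ≥ 215) but not at 3 (323 < 324).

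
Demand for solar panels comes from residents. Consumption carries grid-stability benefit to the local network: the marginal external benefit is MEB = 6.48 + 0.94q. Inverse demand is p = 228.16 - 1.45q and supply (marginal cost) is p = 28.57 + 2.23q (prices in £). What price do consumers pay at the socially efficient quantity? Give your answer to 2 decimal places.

Social marginal benefit = demand + MEB = 234.64 - 0.51q.
Set SMB = MC: 234.64 - 0.51q = 28.57 + 2.23q → q* = 75.2080.
Consumer price on the demand curve at q*: 228.16 − 1.45×75.2080 = 119.1084.

P = £119.11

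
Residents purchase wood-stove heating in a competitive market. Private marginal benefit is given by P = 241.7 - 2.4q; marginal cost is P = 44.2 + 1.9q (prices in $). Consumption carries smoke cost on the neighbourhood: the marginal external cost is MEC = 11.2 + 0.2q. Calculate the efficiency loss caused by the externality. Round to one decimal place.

DWL = $46.2

Market equilibrium (private): 44.2 + 1.9q = 241.7 - 2.4q → q_m = 45.9302.
Social marginal benefit = demand − MEC = 230.5 - 2.6q.
Set SMB = MC: 230.5 - 2.6q = 44.2 + 1.9q → q* = 41.4000.
Height of the DWL triangle at q_m is MC(q_m) − SMB(q_m) = MEC(q_m) = 20.3860.
DWL = ½ × 4.5302 × 20.3860 = 46.1763.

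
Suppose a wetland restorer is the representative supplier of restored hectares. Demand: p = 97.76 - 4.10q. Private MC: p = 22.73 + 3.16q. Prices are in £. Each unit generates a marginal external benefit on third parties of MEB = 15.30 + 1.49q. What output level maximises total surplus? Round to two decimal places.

Social marginal cost = private MC − MEB = 7.43 + 1.67q.
Set SMC = demand: 7.43 + 1.67q = 97.76 - 4.10q → q* = 15.6551.

q* = 15.66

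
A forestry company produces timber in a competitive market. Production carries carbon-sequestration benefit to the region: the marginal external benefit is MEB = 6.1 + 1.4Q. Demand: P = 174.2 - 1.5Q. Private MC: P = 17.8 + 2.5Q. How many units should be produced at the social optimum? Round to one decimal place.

Q* = 62.5

Social marginal cost = private MC − MEB = 11.7 + 1.1Q.
Set SMC = demand: 11.7 + 1.1Q = 174.2 - 1.5Q → Q* = 62.5000.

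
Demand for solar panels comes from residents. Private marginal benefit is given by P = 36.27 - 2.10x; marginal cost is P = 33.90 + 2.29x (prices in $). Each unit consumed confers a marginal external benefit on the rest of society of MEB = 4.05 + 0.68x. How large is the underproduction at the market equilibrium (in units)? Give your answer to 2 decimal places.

1.19 units

Market equilibrium (private): 33.90 + 2.29x = 36.27 - 2.10x → x_m = 0.5399.
Social marginal benefit = demand + MEB = 40.32 - 1.42x.
Set SMB = MC: 40.32 - 1.42x = 33.90 + 2.29x → x* = 1.7305.
Gap = |0.5399 − 1.7305| = 1.1906.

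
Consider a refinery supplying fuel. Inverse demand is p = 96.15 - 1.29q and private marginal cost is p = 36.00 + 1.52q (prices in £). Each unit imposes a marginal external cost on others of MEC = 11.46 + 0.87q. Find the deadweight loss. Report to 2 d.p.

Market equilibrium (private): 36.00 + 1.52q = 96.15 - 1.29q → q_m = 21.4057.
Social marginal cost = private MC + MEC = 47.46 + 2.39q.
Set SMC = demand: 47.46 + 2.39q = 96.15 - 1.29q → q* = 13.2310.
The welfare-loss triangle has base |q_m − q*| and height MEC(q_m) (the vertical gap between SMC and demand is zero at q* and MEC at q_m).
DWL = ½ × 8.1747 × 30.0830 = 122.9598.

DWL = £122.96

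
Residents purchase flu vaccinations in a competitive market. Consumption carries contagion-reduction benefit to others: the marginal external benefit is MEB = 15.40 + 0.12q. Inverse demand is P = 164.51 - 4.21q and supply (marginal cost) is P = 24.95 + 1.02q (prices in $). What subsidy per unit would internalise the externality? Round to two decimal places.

Social marginal benefit = demand + MEB = 179.91 - 4.09q.
Set SMB = MC: 179.91 - 4.09q = 24.95 + 1.02q → q* = 30.3249.
The Pigouvian subsidy equals MEB at q*: 15.40 + 0.12×30.3249 = 19.0390.

subsidy = $19.04 per unit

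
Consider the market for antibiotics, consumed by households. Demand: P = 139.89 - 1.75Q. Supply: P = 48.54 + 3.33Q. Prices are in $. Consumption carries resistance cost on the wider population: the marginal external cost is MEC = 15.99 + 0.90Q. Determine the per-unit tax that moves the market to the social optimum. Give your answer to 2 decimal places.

tax = $27.33 per unit

Social marginal benefit = demand − MEC = 123.90 - 2.65Q.
Set SMB = MC: 123.90 - 2.65Q = 48.54 + 3.33Q → Q* = 12.6020.
The Pigouvian tax equals MEC at Q*: 15.99 + 0.90×12.6020 = 27.3318.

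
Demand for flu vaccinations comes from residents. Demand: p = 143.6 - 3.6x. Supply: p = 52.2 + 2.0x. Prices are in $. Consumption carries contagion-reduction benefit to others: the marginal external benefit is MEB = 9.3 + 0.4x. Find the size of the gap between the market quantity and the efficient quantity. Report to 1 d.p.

Market equilibrium (private): 52.2 + 2.0x = 143.6 - 3.6x → x_m = 16.3214.
Social marginal benefit = demand + MEB = 152.9 - 3.2x.
Set SMB = MC: 152.9 - 3.2x = 52.2 + 2.0x → x* = 19.3654.
Gap = |16.3214 − 19.3654| = 3.0440.

3.0 units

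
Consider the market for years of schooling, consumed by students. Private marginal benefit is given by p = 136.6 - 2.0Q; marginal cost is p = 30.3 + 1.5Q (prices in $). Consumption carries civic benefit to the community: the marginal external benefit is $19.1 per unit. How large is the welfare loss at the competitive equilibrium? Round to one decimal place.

Market equilibrium (private): 30.3 + 1.5Q = 136.6 - 2.0Q → Q_m = 30.3714.
Social marginal benefit = demand + MEB = 155.7 - 2.0Q.
Set SMB = MC: 155.7 - 2.0Q = 30.3 + 1.5Q → Q* = 35.8286.
The loss is the area between SMB and MC from Q* to Q_m; with linear curves that's a triangle of height MEB(Q_m).
DWL = ½ × 5.4572 × 19.1000 = 52.1163.

DWL = $52.1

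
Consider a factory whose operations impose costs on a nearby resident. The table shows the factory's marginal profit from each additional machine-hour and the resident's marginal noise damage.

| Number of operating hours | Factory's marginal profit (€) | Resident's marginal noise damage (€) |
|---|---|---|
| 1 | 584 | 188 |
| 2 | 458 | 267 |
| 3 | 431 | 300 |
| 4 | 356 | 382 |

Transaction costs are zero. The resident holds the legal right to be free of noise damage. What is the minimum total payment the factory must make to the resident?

€755

Efficient level: marginal profit ≥ marginal noise damage through level 3, so k* = 3.
With the resident holding the right, the factory must at least compensate total damage at k*: 188 + 267 + 300 = 755.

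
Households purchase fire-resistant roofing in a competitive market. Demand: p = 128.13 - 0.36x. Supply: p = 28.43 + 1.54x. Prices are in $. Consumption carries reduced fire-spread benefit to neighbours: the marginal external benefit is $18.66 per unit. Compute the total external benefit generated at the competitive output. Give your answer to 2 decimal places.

$979.16

Market equilibrium (private): 28.43 + 1.54x = 128.13 - 0.36x → x_m = 52.4737.
Total external benefit = MEB × x_m = 18.66 × 52.4737 = 979.1592.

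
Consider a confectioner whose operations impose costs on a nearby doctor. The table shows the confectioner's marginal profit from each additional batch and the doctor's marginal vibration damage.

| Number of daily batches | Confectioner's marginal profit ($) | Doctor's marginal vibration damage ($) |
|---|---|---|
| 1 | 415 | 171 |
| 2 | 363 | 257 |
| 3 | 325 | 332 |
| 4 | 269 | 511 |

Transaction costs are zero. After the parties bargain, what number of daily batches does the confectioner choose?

Bargaining reaches the level where marginal profit last exceeds marginal vibration damage.
That holds through level 2 (363 ≥ 257) but not at 3 (325 < 332).

2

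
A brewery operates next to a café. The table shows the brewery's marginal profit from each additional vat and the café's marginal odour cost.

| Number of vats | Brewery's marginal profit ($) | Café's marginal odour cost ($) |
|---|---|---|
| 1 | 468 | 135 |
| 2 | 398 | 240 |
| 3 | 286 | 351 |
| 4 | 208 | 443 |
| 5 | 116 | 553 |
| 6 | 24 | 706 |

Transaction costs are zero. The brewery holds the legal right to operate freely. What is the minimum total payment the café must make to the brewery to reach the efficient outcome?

Left alone the brewery would choose level 6 (marginal profit stays positive).
Efficient level: k* = 2 (marginal profit ≥ marginal odour cost through 2).
The café must at least cover the brewery's forgone profit from cutting 6→2: 286 + 208 + 116 + 24 = 634.

$634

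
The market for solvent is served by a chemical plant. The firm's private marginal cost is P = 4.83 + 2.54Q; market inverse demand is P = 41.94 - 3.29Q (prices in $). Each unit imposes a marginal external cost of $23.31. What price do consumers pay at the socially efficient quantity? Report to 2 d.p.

Social marginal cost = private MC + MEC = 28.14 + 2.54Q.
Set SMC = demand: 28.14 + 2.54Q = 41.94 - 3.29Q → Q* = 2.3671.
Consumer price on the demand curve at Q*: 41.94 − 3.29×2.3671 = 34.1522.

P = $34.15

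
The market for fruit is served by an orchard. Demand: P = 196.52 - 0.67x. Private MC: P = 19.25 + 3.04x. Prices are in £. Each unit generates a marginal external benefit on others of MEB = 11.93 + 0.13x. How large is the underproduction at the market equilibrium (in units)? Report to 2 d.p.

Market equilibrium (private): 19.25 + 3.04x = 196.52 - 0.67x → x_m = 47.7817.
Social marginal cost = private MC − MEB = 7.32 + 2.91x.
Set SMC = demand: 7.32 + 2.91x = 196.52 - 0.67x → x* = 52.8492.
Gap = |47.7817 − 52.8492| = 5.0675.

5.07 units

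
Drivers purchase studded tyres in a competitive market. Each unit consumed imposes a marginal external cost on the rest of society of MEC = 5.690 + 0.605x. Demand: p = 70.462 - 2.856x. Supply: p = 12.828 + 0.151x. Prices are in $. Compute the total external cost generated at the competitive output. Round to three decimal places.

Market equilibrium (private): 12.828 + 0.151x = 70.462 - 2.856x → x_m = 19.1666.
Total external cost = ∫₀^{x_m} (5.690 + 0.605x) dx = 5.690×19.1666 + ½×0.605×19.1666² = 220.1839.

$220.184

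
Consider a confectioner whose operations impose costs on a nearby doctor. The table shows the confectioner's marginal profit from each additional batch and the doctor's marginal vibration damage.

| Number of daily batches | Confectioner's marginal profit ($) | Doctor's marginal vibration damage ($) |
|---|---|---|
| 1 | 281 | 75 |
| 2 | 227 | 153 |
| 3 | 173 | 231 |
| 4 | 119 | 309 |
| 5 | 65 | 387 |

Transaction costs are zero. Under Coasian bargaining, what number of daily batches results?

Bargaining reaches the level where marginal profit last exceeds marginal vibration damage.
That holds through level 2 (227 ≥ 153) but not at 3 (173 < 231).

2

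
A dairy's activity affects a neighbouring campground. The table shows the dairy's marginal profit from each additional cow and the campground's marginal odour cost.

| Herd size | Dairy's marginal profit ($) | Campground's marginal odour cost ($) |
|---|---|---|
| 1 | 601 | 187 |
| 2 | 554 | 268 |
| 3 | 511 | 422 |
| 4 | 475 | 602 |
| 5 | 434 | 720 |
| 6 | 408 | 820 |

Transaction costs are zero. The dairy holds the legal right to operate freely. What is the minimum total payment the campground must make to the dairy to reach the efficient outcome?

Left alone the dairy would choose level 6 (marginal profit stays positive).
Efficient level: k* = 3 (marginal profit ≥ marginal odour cost through 3).
The campground must at least cover the dairy's forgone profit from cutting 6→3: 475 + 434 + 408 = 1317.

$1317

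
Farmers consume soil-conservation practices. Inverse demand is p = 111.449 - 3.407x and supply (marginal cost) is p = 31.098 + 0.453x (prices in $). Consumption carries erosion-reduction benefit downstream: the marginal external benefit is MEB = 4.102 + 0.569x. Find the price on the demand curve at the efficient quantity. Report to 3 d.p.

P = $24.019

Social marginal benefit = demand + MEB = 115.551 - 2.838x.
Set SMB = MC: 115.551 - 2.838x = 31.098 + 0.453x → x* = 25.6618.
Consumer price on the demand curve at x*: 111.449 − 3.407×25.6618 = 24.0192.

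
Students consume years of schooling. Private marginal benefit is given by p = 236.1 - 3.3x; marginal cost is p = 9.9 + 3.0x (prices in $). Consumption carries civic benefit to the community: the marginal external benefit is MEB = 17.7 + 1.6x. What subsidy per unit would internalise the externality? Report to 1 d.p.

subsidy = $100.7 per unit

Social marginal benefit = demand + MEB = 253.8 - 1.7x.
Set SMB = MC: 253.8 - 1.7x = 9.9 + 3.0x → x* = 51.8936.
The Pigouvian subsidy equals MEB at x*: 17.7 + 1.6×51.8936 = 100.7298.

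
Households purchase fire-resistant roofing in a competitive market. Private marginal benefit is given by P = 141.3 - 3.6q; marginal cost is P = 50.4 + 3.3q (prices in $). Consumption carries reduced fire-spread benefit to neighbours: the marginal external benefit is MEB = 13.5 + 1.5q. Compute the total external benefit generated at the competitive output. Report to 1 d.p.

Market equilibrium (private): 50.4 + 3.3q = 141.3 - 3.6q → q_m = 13.1739.
Total external benefit = ∫₀^{q_m} (13.5 + 1.5q) dq = 13.5×13.1739 + ½×1.5×13.1739² = 308.0114.

$308.0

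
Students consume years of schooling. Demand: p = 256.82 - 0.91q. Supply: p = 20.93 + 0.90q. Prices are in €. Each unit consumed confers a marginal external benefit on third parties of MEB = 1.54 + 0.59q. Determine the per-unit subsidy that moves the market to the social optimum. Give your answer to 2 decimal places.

subsidy = €116.36 per unit

Social marginal benefit = demand + MEB = 258.36 - 0.32q.
Set SMB = MC: 258.36 - 0.32q = 20.93 + 0.90q → q* = 194.6148.
The Pigouvian subsidy equals MEB at q*: 1.54 + 0.59×194.6148 = 116.3627.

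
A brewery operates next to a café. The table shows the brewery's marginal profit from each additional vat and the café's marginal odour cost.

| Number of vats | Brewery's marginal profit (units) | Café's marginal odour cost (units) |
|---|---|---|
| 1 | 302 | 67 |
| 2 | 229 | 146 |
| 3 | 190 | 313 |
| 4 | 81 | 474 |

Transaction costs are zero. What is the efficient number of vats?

Bargaining reaches the level where marginal profit last exceeds marginal odour cost.
That holds through level 2 (229 ≥ 146) but not at 3 (190 < 313).

2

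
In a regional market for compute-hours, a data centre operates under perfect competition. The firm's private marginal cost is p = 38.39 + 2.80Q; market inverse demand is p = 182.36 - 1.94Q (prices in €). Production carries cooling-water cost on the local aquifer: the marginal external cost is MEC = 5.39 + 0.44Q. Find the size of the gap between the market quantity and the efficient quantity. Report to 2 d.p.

3.62 units

Market equilibrium (private): 38.39 + 2.80Q = 182.36 - 1.94Q → Q_m = 30.3734.
Social marginal cost = private MC + MEC = 43.78 + 3.24Q.
Set SMC = demand: 43.78 + 3.24Q = 182.36 - 1.94Q → Q* = 26.7529.
Gap = |30.3734 − 26.7529| = 3.6205.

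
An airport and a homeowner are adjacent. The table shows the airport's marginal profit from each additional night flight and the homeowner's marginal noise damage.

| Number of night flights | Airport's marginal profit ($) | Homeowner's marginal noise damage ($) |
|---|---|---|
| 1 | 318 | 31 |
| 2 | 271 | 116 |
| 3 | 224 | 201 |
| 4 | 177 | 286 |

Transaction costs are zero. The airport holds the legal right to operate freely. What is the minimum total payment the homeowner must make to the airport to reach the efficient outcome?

Left alone the airport would choose level 4 (marginal profit stays positive).
Efficient level: k* = 3 (marginal profit ≥ marginal noise damage through 3).
The homeowner must at least cover the airport's forgone profit from cutting 4→3: 177 = 177.

$177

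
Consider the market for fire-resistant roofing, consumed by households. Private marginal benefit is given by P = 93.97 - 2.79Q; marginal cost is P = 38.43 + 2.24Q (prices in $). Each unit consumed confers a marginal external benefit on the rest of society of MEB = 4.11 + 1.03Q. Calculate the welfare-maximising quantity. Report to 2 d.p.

Social marginal benefit = demand + MEB = 98.08 - 1.76Q.
Set SMB = MC: 98.08 - 1.76Q = 38.43 + 2.24Q → Q* = 14.9125.

Q* = 14.91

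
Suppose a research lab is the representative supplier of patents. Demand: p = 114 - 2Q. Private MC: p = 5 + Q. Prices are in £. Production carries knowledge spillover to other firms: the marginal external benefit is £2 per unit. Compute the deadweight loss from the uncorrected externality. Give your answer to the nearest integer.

Market equilibrium (private): 5 + Q = 114 - 2Q → Q_m = 36.3333.
Social marginal cost = private MC − MEB = 3 + Q.
Set SMC = demand: 3 + Q = 114 - 2Q → Q* = 37.0000.
Between Q* and Q_m the wedge demand − SMC runs linearly from 0 to MEB(Q_m), so the loss is a triangle.
DWL = ½ × 0.6667 × 2.0000 = 0.6667.

DWL = £1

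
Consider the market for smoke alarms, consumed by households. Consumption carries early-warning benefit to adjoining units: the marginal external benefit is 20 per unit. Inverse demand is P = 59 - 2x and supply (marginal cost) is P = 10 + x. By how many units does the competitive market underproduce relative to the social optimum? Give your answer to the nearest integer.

7 units

Market equilibrium (private): 10 + x = 59 - 2x → x_m = 16.3333.
Social marginal benefit = demand + MEB = 79 - 2x.
Set SMB = MC: 79 - 2x = 10 + x → x* = 23.0000.
Gap = |16.3333 − 23.0000| = 6.6667.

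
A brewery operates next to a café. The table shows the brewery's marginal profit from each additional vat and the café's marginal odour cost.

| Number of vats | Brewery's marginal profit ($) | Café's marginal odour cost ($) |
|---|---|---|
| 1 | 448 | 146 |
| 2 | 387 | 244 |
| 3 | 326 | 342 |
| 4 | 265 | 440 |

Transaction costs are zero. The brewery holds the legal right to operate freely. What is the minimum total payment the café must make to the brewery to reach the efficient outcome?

$591

Left alone the brewery would choose level 4 (marginal profit stays positive).
Efficient level: k* = 2 (marginal profit ≥ marginal odour cost through 2).
The café must at least cover the brewery's forgone profit from cutting 4→2: 326 + 265 = 591.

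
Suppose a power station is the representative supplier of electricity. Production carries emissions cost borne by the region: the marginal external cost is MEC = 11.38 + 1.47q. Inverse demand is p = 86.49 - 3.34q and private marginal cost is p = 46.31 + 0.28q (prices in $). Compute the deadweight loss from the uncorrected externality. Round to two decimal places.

Market equilibrium (private): 46.31 + 0.28q = 86.49 - 3.34q → q_m = 11.0994.
Social marginal cost = private MC + MEC = 57.69 + 1.75q.
Set SMC = demand: 57.69 + 1.75q = 86.49 - 3.34q → q* = 5.6582.
Height of the DWL triangle at q_m is SMC(q_m) − demand(q_m) = MEC(q_m) = 27.6962.
DWL = ½ × 5.4412 × 27.6962 = 75.3503.

DWL = $75.35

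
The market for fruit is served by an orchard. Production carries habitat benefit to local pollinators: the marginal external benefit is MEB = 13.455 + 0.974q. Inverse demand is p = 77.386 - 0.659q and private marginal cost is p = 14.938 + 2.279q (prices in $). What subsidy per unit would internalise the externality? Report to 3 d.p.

Social marginal cost = private MC − MEB = 1.483 + 1.305q.
Set SMC = demand: 1.483 + 1.305q = 77.386 - 0.659q → q* = 38.6471.
The Pigouvian subsidy equals MEB at q*: 13.455 + 0.974×38.6471 = 51.0973.

subsidy = $51.097 per unit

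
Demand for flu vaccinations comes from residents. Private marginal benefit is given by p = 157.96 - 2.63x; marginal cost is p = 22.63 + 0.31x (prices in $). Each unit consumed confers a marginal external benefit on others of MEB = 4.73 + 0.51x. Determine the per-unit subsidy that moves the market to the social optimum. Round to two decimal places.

subsidy = $34.13 per unit

Social marginal benefit = demand + MEB = 162.69 - 2.12x.
Set SMB = MC: 162.69 - 2.12x = 22.63 + 0.31x → x* = 57.6379.
The Pigouvian subsidy equals MEB at x*: 4.73 + 0.51×57.6379 = 34.1253.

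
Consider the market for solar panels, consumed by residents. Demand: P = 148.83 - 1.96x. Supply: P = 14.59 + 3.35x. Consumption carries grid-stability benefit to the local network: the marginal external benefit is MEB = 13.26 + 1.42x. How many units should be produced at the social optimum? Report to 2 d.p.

Social marginal benefit = demand + MEB = 162.09 - 0.54x.
Set SMB = MC: 162.09 - 0.54x = 14.59 + 3.35x → x* = 37.9177.

x* = 37.92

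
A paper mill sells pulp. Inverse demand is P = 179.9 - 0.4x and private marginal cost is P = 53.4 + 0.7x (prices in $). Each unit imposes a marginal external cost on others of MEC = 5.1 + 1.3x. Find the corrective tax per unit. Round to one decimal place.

tax = $70.9 per unit

Social marginal cost = private MC + MEC = 58.5 + 2.0x.
Set SMC = demand: 58.5 + 2.0x = 179.9 - 0.4x → x* = 50.5833.
The Pigouvian tax equals MEC at x*: 5.1 + 1.3×50.5833 = 70.8583.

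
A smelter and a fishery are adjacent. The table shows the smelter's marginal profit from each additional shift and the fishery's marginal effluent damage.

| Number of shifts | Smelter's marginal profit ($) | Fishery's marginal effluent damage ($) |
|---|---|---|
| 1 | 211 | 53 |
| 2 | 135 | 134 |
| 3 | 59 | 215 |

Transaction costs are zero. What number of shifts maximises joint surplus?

Bargaining reaches the level where marginal profit last exceeds marginal effluent damage.
That holds through level 2 (135 ≥ 134) but not at 3 (59 < 215).

2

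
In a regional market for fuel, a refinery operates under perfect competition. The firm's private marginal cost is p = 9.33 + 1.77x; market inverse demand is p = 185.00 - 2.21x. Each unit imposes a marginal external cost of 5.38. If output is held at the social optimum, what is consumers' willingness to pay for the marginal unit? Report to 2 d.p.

Social marginal cost = private MC + MEC = 14.71 + 1.77x.
Set SMC = demand: 14.71 + 1.77x = 185.00 - 2.21x → x* = 42.7864.
Consumer price on the demand curve at x*: 185.00 − 2.21×42.7864 = 90.4421.

P = 90.44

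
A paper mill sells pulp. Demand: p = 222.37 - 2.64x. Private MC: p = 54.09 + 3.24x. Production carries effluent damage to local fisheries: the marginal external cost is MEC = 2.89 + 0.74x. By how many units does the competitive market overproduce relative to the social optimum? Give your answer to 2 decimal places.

3.64 units

Market equilibrium (private): 54.09 + 3.24x = 222.37 - 2.64x → x_m = 28.6190.
Social marginal cost = private MC + MEC = 56.98 + 3.98x.
Set SMC = demand: 56.98 + 3.98x = 222.37 - 2.64x → x* = 24.9834.
Gap = |28.6190 − 24.9834| = 3.6356.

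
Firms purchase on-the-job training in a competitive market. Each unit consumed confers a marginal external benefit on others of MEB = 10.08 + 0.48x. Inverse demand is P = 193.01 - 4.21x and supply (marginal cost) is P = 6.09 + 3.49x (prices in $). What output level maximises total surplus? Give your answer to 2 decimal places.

x* = 27.29

Social marginal benefit = demand + MEB = 203.09 - 3.73x.
Set SMB = MC: 203.09 - 3.73x = 6.09 + 3.49x → x* = 27.2853.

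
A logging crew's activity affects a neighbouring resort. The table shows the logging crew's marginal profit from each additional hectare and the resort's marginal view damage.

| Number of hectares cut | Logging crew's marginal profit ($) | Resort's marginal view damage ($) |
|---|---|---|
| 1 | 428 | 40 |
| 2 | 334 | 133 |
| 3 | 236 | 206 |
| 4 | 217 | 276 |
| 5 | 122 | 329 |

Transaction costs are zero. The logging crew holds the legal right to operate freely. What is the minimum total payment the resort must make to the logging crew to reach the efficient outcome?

Left alone the logging crew would choose level 5 (marginal profit stays positive).
Efficient level: k* = 3 (marginal profit ≥ marginal view damage through 3).
The resort must at least cover the logging crew's forgone profit from cutting 5→3: 217 + 122 = 339.

$339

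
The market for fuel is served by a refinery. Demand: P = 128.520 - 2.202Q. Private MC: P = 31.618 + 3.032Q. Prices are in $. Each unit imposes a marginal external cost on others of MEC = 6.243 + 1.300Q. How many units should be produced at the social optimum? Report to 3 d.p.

Q* = 13.875

Social marginal cost = private MC + MEC = 37.861 + 4.332Q.
Set SMC = demand: 37.861 + 4.332Q = 128.520 - 2.202Q → Q* = 13.8750.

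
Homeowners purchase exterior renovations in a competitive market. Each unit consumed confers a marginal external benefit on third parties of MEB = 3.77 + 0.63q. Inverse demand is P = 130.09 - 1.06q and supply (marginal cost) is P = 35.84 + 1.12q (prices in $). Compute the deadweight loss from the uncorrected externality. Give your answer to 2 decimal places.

DWL = $310.15

Market equilibrium (private): 35.84 + 1.12q = 130.09 - 1.06q → q_m = 43.2339.
Social marginal benefit = demand + MEB = 133.86 - 0.43q.
Set SMB = MC: 133.86 - 0.43q = 35.84 + 1.12q → q* = 63.2387.
Height of the DWL triangle at q_m is SMB(q_m) − MC(q_m) = MEB(q_m) = 31.0074.
DWL = ½ × 20.0048 × 31.0074 = 310.1484.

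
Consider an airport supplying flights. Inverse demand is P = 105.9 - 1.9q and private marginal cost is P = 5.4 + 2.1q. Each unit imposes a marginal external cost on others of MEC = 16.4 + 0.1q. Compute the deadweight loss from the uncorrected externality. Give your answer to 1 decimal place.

DWL = 43.6

Market equilibrium (private): 5.4 + 2.1q = 105.9 - 1.9q → q_m = 25.1250.
Social marginal cost = private MC + MEC = 21.8 + 2.2q.
Set SMC = demand: 21.8 + 2.2q = 105.9 - 1.9q → q* = 20.5122.
The welfare-loss triangle has base |q_m − q*| and height MEC(q_m) (the vertical gap between SMC and demand is zero at q* and MEC at q_m).
DWL = ½ × 4.6128 × 18.9125 = 43.6198.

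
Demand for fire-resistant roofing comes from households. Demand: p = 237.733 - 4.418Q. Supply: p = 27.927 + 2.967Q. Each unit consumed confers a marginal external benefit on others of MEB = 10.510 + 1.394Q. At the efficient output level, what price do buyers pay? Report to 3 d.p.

P = 75.263

Social marginal benefit = demand + MEB = 248.243 - 3.024Q.
Set SMB = MC: 248.243 - 3.024Q = 27.927 + 2.967Q → Q* = 36.7745.
Consumer price on the demand curve at Q*: 237.733 − 4.418×36.7745 = 75.2633.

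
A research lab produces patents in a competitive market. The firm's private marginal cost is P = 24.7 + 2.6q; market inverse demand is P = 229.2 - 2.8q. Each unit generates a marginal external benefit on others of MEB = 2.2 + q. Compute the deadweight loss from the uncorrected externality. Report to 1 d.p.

Market equilibrium (private): 24.7 + 2.6q = 229.2 - 2.8q → q_m = 37.8704.
Social marginal cost = private MC − MEB = 22.5 + 1.6q.
Set SMC = demand: 22.5 + 1.6q = 229.2 - 2.8q → q* = 46.9773.
Height of the DWL triangle at q_m is demand(q_m) − SMC(q_m) = MEB(q_m) = 40.0704.
DWL = ½ × 9.1069 × 40.0704 = 182.4586.

DWL = 182.5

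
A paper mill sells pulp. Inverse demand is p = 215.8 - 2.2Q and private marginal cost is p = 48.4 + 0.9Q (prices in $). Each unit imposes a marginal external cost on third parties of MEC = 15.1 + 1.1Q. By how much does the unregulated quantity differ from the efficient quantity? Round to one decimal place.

17.7 units

Market equilibrium (private): 48.4 + 0.9Q = 215.8 - 2.2Q → Q_m = 54.0000.
Social marginal cost = private MC + MEC = 63.5 + 2.0Q.
Set SMC = demand: 63.5 + 2.0Q = 215.8 - 2.2Q → Q* = 36.2619.
Gap = |54.0000 − 36.2619| = 17.7381.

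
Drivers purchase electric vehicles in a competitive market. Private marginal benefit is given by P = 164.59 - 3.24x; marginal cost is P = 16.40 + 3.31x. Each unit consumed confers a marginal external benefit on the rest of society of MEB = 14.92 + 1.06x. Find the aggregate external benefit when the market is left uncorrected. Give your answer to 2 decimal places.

Market equilibrium (private): 16.40 + 3.31x = 164.59 - 3.24x → x_m = 22.6244.
Total external benefit = ∫₀^{x_m} (14.92 + 1.06x) dx = 14.92×22.6244 + ½×1.06×22.6244² = 608.8437.

608.84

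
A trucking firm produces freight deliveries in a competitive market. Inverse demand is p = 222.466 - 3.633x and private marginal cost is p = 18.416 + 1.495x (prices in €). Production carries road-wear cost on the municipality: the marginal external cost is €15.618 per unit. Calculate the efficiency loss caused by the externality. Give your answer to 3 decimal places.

DWL = €23.783

Market equilibrium (private): 18.416 + 1.495x = 222.466 - 3.633x → x_m = 39.7913.
Social marginal cost = private MC + MEC = 34.034 + 1.495x.
Set SMC = demand: 34.034 + 1.495x = 222.466 - 3.633x → x* = 36.7457.
The welfare-loss triangle has base |x_m − x*| and height MEC(x_m) (the vertical gap between SMC and demand is zero at x* and MEC at x_m).
DWL = ½ × 3.0456 × 15.6180 = 23.7831.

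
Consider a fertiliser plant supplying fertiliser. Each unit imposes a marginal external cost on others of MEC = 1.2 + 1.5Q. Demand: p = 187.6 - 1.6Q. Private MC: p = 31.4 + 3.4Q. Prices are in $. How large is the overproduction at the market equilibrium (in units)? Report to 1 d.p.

Market equilibrium (private): 31.4 + 3.4Q = 187.6 - 1.6Q → Q_m = 31.2400.
Social marginal cost = private MC + MEC = 32.6 + 4.9Q.
Set SMC = demand: 32.6 + 4.9Q = 187.6 - 1.6Q → Q* = 23.8462.
Gap = |31.2400 − 23.8462| = 7.3938.

7.4 units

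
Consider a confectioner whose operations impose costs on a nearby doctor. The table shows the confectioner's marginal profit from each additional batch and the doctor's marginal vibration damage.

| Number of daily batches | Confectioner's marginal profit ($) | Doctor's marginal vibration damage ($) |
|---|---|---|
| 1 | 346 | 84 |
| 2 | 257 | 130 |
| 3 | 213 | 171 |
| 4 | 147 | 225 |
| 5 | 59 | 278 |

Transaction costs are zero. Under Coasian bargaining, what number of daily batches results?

3

Bargaining reaches the level where marginal profit last exceeds marginal vibration damage.
That holds through level 3 (213 ≥ 171) but not at 4 (147 < 225).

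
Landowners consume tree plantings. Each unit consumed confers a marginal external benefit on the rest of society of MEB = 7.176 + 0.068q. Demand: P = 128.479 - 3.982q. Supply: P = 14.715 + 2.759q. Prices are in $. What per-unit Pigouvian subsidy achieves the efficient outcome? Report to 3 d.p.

subsidy = $8.408 per unit

Social marginal benefit = demand + MEB = 135.655 - 3.914q.
Set SMB = MC: 135.655 - 3.914q = 14.715 + 2.759q → q* = 18.1238.
The Pigouvian subsidy equals MEB at q*: 7.176 + 0.068×18.1238 = 8.4084.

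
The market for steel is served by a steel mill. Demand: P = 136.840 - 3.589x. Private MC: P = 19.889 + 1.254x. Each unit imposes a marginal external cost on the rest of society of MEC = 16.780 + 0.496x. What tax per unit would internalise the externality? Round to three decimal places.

Social marginal cost = private MC + MEC = 36.669 + 1.750x.
Set SMC = demand: 36.669 + 1.750x = 136.840 - 3.589x → x* = 18.7621.
The Pigouvian tax equals MEC at x*: 16.780 + 0.496×18.7621 = 26.0860.

tax = 26.086 per unit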